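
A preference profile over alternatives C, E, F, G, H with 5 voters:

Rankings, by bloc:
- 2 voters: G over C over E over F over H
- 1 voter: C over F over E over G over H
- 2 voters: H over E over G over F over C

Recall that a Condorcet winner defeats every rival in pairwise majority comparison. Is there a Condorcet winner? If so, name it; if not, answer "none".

Check each pair by majority over 5 ballots:
C vs E: C wins 3–2.
C vs F: 2+1 = 3 for C, 2 for F — C by 3–2.
C–G: G 4–1.
C vs H: C preferred on 2+1 = 3 ballots; C wins 3–2.
E vs F: E is ranked higher on 2+2 = 4 ballots, F on 1. E wins 4–1.
E vs G: 1+2 = 3 for E, 2 for G — E by 3–2.
E vs H: E preferred on 2+1 = 3 ballots; E wins 3–2.
F vs G: 1 to 4, G.
F vs H: F preferred on 2+1 = 3 ballots; F wins 3–2.
G vs H: G preferred on 2+1 = 3 ballots; G wins 3–2.
Each alternative drops at least one matchup (C loses to G; E loses to C; F loses to C; G loses to E; H loses to C); the cycle C → E → G → C rules out a Condorcet winner.

none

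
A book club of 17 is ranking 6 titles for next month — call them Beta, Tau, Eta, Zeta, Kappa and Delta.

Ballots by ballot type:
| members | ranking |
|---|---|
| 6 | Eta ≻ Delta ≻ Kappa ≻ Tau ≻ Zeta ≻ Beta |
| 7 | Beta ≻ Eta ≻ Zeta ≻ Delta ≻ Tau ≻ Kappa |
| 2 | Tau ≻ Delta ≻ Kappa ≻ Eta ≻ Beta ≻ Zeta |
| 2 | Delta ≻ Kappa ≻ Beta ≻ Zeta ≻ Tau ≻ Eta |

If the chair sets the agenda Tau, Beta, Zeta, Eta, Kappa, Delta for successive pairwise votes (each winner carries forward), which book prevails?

Delta

Round 1: Tau vs Beta — 8–9, Beta advances.
Round 2: Beta vs Zeta — 11–6, Beta advances.
Round 3: Beta vs Eta — 9–8, Beta advances.
Round 4: Beta vs Kappa — 7–10, Kappa advances.
Round 5: Kappa vs Delta — 0–17, Delta advances.
Delta survives the agenda.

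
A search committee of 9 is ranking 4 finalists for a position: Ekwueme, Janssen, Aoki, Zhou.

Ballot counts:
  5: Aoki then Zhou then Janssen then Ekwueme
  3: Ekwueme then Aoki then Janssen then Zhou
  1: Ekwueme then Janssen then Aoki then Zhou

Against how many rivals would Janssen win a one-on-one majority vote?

Janssen against each rival (9 committee members):
Janssen vs Ekwueme: Janssen, 5–4.
Janssen vs Aoki: Aoki wins 8–1.
Janssen vs Zhou: 3+1 = 4 for Janssen, 5 for Zhou — Zhou by 5–4.
Janssen beats Ekwueme; loses to Aoki, Zhou — 1 pairwise win.

1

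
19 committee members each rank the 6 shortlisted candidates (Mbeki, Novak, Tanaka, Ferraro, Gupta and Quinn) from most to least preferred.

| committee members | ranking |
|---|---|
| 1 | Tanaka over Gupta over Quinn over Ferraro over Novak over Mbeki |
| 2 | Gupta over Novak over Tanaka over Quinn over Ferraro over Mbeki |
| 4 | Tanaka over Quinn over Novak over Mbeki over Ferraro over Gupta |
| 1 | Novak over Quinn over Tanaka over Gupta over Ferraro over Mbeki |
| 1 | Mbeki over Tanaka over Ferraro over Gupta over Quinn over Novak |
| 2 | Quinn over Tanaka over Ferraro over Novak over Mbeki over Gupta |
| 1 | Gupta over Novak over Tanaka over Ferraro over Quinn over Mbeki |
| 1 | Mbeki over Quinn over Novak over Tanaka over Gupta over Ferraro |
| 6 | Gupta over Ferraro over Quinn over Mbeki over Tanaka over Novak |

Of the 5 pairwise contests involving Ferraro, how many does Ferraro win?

Ferraro against each rival (19 committee members):
Ferraro vs Mbeki: Ferraro wins 13–6.
Ferraro vs Novak: Ferraro is ranked higher on 1+1+2+6 = 10 ballots, Novak on 9. Ferraro wins 10–9.
Ferraro vs Tanaka: Ferraro preferred on 6 ballots; Tanaka wins 13–6.
Ferraro vs Gupta: 4+1+2 = 7 for Ferraro, 12 for Gupta — Gupta by 12–7.
Ferraro vs Quinn: 1+1+6 = 8 for Ferraro, 11 for Quinn — Quinn by 11–8.
Ferraro beats Mbeki, Novak; loses to Tanaka, Gupta, Quinn — 2 pairwise wins.

2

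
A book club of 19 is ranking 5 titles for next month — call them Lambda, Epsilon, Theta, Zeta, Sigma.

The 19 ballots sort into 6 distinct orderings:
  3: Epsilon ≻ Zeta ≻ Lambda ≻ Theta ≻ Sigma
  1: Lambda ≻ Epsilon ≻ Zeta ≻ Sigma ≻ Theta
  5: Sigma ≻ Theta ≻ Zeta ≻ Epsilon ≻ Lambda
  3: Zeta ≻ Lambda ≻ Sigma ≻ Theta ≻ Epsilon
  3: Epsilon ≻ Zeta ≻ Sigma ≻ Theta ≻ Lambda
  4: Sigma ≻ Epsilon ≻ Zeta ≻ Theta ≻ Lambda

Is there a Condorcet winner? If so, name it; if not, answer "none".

Pairwise majorities:
Lambda vs Epsilon: 4 to 15, Epsilon.
Lambda vs Theta: 3+1+3 = 7 for Lambda, 12 for Theta — Theta by 12–7.
Lambda–Zeta: Zeta 18–1.
Lambda vs Sigma: Sigma wins 12–7.
Epsilon vs Theta: Epsilon is ranked higher on 3+1+3+4 = 11 ballots, Theta on 8. Epsilon wins 11–8.
Epsilon vs Zeta: Epsilon preferred on 3+1+3+4 = 11 ballots; Epsilon wins 11–8.
Epsilon–Sigma: Sigma 12–7.
Theta–Zeta: Zeta 14–5.
Theta vs Sigma: Sigma wins 16–3.
Zeta–Sigma: Zeta 10–9.
Each book drops at least one matchup (Lambda loses to Epsilon; Epsilon loses to Sigma; Theta loses to Epsilon; Zeta loses to Epsilon; Sigma loses to Zeta); the cycle Epsilon beats Zeta beats Sigma beats Epsilon rules out a Condorcet winner.

none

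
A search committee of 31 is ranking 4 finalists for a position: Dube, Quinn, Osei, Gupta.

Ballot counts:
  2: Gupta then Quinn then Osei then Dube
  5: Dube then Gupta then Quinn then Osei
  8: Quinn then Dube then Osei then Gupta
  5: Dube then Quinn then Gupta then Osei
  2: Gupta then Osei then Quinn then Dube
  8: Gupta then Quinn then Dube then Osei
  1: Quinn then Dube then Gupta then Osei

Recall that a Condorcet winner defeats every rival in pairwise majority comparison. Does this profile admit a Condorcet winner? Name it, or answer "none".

Head-to-head results (31 committee members):
Dube vs Quinn: Quinn wins 21–10.
Dube vs Osei: Dube, 27–4.
Dube vs Gupta: Dube, 19–12.
Quinn vs Osei: Quinn wins 29–2.
Quinn vs Gupta: Gupta wins 17–14.
Osei–Gupta: Gupta 23–8.
No candidate is unbeaten: Dube loses to Quinn; Quinn loses to Gupta; Osei loses to Dube; Gupta loses to Dube. In particular Dube > Gupta > Quinn > Dube is a majority cycle — no Condorcet winner exists.

none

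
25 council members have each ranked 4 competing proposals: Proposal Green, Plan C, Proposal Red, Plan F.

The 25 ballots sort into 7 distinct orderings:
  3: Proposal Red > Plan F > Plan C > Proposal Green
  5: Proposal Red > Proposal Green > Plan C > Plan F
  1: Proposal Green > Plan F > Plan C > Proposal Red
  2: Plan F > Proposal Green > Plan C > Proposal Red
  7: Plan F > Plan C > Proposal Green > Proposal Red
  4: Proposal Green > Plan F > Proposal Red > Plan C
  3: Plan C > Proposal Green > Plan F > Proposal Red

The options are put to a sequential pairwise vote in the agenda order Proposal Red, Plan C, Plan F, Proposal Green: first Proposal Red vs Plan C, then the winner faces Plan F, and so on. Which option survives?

Round 1: Proposal Red vs Plan C — 12–13, Plan C advances.
Round 2: Plan C vs Plan F — 8–17, Plan F advances.
Round 3: Plan F vs Proposal Green — 12–13, Proposal Green advances.
Proposal Green survives the agenda.

Proposal Green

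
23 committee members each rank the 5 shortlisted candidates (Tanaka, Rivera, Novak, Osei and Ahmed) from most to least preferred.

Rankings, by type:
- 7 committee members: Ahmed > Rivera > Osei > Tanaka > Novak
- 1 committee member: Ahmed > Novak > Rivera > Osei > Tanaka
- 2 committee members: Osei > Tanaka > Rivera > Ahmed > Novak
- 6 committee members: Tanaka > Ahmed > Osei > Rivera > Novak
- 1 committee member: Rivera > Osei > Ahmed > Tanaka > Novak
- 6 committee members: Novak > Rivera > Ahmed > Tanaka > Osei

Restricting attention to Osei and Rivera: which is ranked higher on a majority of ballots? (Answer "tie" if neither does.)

Rivera

Ballots ranking Osei above Rivera: 2 + 6 = 8.
Ballots ranking Rivera above Osei: 23 − 8 = 15.
Rivera wins the head-to-head 15–8.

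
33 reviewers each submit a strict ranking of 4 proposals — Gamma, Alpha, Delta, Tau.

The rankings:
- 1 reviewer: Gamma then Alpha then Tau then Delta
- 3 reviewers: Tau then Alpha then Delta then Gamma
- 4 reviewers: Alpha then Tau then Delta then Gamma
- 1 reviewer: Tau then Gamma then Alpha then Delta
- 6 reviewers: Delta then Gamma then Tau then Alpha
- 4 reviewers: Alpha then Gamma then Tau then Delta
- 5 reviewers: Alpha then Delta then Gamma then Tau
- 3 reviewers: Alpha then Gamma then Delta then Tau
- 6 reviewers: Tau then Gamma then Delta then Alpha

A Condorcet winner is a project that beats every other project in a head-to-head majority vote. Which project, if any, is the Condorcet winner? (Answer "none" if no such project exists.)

Head-to-head results (33 reviewers):
Gamma vs Alpha: Alpha, 19–14.
Gamma vs Delta: Delta wins 18–15.
Gamma vs Tau: Gamma wins 19–14.
Alpha vs Delta: Alpha, 21–12.
Alpha vs Tau: Alpha wins 17–16.
Delta vs Tau: Tau, 19–14.
Alpha wins every pairwise contest, so Alpha is the Condorcet winner.

Alpha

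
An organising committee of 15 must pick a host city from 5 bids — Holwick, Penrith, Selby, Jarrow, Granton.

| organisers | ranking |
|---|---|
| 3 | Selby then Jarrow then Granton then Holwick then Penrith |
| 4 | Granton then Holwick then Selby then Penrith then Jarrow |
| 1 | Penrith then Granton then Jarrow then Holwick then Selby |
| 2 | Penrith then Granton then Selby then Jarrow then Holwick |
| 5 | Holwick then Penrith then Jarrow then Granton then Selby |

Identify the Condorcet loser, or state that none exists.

none

Pairwise majorities:
Holwick vs Penrith: Holwick wins 12–3.
Holwick vs Selby: Holwick preferred on 4+1+5 = 10 ballots; Holwick wins 10–5.
Holwick vs Jarrow: Holwick preferred on 4+5 = 9 ballots; Holwick wins 9–6.
Holwick–Granton: Granton 10–5.
Penrith vs Selby: Penrith wins 8–7.
Penrith vs Jarrow: Penrith preferred on 4+1+2+5 = 12 ballots; Penrith wins 12–3.
Penrith vs Granton: Penrith is ranked higher on 1+2+5 = 8 ballots, Granton on 7. Penrith wins 8–7.
Selby vs Jarrow: Selby, 9–6.
Selby vs Granton: Selby is ranked higher on 3 ballots, Granton on 12. Granton wins 12–3.
Jarrow vs Granton: Jarrow, 8–7.
No city is winless: Holwick beats Penrith; Penrith beats Selby; Selby beats Jarrow; Jarrow beats Granton; Granton beats Holwick. There is no Condorcet loser.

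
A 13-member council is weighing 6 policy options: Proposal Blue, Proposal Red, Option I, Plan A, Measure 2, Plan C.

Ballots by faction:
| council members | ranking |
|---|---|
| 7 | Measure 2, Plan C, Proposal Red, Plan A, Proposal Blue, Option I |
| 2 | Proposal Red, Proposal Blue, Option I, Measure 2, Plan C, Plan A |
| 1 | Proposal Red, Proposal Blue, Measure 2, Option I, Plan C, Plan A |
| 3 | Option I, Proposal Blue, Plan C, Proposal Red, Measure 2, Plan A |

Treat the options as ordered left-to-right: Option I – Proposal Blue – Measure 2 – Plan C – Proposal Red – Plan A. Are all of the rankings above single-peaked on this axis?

Axis positions: Option I=1, Proposal Blue=2, Measure 2=3, Plan C=4, Proposal Red=5, Plan A=6.
Faction 1 (peak Measure 2 at position 3): ranking walks positions 3-4-5-6-2-1, expanding outward from the peak — single-peaked.
Faction 2: ranking walks positions 5-2-1-3-4-6; Proposal Blue is ranked above Plan C even though Plan C lies between Proposal Blue and the peak Proposal Red on the axis — preferences dip and rise again. Not single-peaked.
Faction 3: ranking walks positions 5-2-3-1-4-6; Proposal Blue is ranked above Plan C even though Plan C lies between Proposal Blue and the peak Proposal Red on the axis — preferences dip and rise again. Not single-peaked.
Faction 4: ranking walks positions 1-2-4-5-3-6; Plan C is ranked above Measure 2 even though Measure 2 lies between Plan C and the peak Option I on the axis — preferences dip and rise again. Not single-peaked.
Faction 2 violates single-peakedness, so the profile is not single-peaked on this axis.

no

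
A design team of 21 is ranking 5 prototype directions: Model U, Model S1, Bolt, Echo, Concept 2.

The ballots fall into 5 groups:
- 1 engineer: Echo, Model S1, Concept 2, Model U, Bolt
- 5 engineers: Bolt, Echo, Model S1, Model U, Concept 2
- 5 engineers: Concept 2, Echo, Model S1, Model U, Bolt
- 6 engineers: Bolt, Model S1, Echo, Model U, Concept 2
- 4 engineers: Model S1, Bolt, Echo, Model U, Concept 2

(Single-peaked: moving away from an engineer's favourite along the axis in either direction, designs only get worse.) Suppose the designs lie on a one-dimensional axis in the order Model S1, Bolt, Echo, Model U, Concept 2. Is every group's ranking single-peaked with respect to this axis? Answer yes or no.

Axis positions: Model S1=1, Bolt=2, Echo=3, Model U=4, Concept 2=5.
Group 1: ranking walks positions 3-1-5-4-2; Model S1 is ranked above Bolt even though Bolt lies between Model S1 and the peak Echo on the axis — preferences dip and rise again. Not single-peaked.
Group 2 (peak Bolt at position 2): ranking walks positions 2-3-1-4-5, expanding outward from the peak — single-peaked.
Group 3: ranking walks positions 5-3-1-4-2; Echo is ranked above Model U even though Model U lies between Echo and the peak Concept 2 on the axis — preferences dip and rise again. Not single-peaked.
Group 4 (peak Bolt at position 2): ranking walks positions 2-1-3-4-5, expanding outward from the peak — single-peaked.
Group 5 (peak Model S1 at position 1): ranking walks positions 1-2-3-4-5, expanding outward from the peak — single-peaked.
Group 1 violates single-peakedness, so the profile is not single-peaked on this axis.

no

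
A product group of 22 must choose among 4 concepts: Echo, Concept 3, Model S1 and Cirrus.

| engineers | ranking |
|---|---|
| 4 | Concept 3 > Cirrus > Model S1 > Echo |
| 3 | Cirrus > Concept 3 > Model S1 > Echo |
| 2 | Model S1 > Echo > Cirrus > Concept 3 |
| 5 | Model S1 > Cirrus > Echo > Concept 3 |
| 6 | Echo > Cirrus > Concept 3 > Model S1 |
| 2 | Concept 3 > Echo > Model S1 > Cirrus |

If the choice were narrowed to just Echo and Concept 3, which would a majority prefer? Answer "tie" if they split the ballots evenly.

Echo

Ballots ranking Echo above Concept 3: 2 + 5 + 6 = 13.
Ballots ranking Concept 3 above Echo: 22 − 13 = 9.
Echo wins the head-to-head 13–9.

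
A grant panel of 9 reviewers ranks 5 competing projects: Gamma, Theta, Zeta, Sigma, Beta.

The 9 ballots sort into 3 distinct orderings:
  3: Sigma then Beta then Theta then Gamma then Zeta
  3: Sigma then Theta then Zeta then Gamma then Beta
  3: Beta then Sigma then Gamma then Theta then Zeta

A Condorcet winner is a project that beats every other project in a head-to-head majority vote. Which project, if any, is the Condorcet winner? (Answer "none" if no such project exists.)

Sigma

Head-to-head results (9 reviewers):
Gamma vs Theta: 3 for Gamma, 6 for Theta — Theta by 6–3.
Gamma vs Zeta: Gamma preferred on 3+3 = 6 ballots; Gamma wins 6–3.
Gamma vs Sigma: Gamma preferred on 0 ballots; Sigma wins 9–0.
Gamma vs Beta: Beta wins 6–3.
Theta vs Zeta: 9 to 0, Theta.
Theta vs Sigma: Sigma wins 9–0.
Theta vs Beta: 3 to 6, Beta.
Zeta vs Sigma: Sigma, 9–0.
Zeta vs Beta: 3 to 6, Beta.
Sigma vs Beta: Sigma, 6–3.
Only Sigma has no losses; Sigma is the Condorcet winner.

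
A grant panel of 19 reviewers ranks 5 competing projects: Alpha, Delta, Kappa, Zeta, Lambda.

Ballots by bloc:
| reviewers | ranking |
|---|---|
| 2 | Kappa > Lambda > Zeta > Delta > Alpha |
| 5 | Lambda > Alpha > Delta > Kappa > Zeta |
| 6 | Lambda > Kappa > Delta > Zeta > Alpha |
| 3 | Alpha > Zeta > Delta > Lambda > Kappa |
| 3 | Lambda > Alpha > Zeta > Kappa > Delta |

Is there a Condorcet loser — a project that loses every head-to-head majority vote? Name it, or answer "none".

Zeta

Pairwise majorities:
Alpha vs Delta: 11 to 8, Alpha.
Alpha vs Kappa: Alpha preferred on 5+3+3 = 11 ballots; Alpha wins 11–8.
Alpha–Zeta: Alpha 11–8.
Alpha vs Lambda: 3 to 16, Lambda.
Delta vs Kappa: Kappa wins 11–8.
Delta vs Zeta: Delta preferred on 5+6 = 11 ballots; Delta wins 11–8.
Delta vs Lambda: Lambda wins 16–3.
Kappa vs Zeta: Kappa is ranked higher on 2+5+6 = 13 ballots, Zeta on 6. Kappa wins 13–6.
Kappa vs Lambda: 2 for Kappa, 17 for Lambda — Lambda by 17–2.
Zeta vs Lambda: Lambda wins 16–3.
Only Zeta has no wins; Zeta is the Condorcet loser.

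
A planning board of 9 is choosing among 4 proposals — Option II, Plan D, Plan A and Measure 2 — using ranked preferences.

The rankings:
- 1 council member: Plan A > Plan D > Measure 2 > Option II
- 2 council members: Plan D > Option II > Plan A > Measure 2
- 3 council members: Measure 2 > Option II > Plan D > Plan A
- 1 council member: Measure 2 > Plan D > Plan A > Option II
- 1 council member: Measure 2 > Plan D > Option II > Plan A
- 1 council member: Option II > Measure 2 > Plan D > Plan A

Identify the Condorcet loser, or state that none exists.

Plan A

Pairwise majorities:
Option II vs Plan D: 4 to 5, Plan D.
Option II–Plan A: Option II 7–2.
Option II vs Measure 2: Option II is ranked higher on 2+1 = 3 ballots, Measure 2 on 6. Measure 2 wins 6–3.
Plan D vs Plan A: Plan D, 8–1.
Plan D–Measure 2: Measure 2 6–3.
Plan A vs Measure 2: 3 to 6, Measure 2.
Plan A loses to every other option — it is the Condorcet loser.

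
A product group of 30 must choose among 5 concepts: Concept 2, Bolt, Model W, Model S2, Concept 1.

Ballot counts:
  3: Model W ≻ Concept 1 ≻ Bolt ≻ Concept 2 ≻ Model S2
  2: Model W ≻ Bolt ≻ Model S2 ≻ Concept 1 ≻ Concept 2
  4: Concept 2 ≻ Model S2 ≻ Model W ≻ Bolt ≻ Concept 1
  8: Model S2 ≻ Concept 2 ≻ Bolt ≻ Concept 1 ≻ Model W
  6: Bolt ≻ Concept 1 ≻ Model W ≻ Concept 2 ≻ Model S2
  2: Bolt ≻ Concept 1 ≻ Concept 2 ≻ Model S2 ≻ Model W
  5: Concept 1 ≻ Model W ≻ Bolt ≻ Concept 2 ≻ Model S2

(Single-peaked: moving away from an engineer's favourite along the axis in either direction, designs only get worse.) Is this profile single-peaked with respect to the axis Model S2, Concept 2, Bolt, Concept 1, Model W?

no

Axis positions: Model S2=1, Concept 2=2, Bolt=3, Concept 1=4, Model W=5.
Type 1 (peak Model W at position 5): ranking walks positions 5-4-3-2-1, expanding outward from the peak — single-peaked.
Type 2: ranking walks positions 5-3-1-4-2; Bolt is ranked above Concept 1 even though Concept 1 lies between Bolt and the peak Model W on the axis — preferences dip and rise again. Not single-peaked.
Type 3: ranking walks positions 2-1-5-3-4; Model W is ranked above Bolt even though Bolt lies between Model W and the peak Concept 2 on the axis — preferences dip and rise again. Not single-peaked.
Type 4 (peak Model S2 at position 1): ranking walks positions 1-2-3-4-5, expanding outward from the peak — single-peaked.
Type 5 (peak Bolt at position 3): ranking walks positions 3-4-5-2-1, expanding outward from the peak — single-peaked.
Type 6 (peak Bolt at position 3): ranking walks positions 3-4-2-1-5, expanding outward from the peak — single-peaked.
Type 7 (peak Concept 1 at position 4): ranking walks positions 4-5-3-2-1, expanding outward from the peak — single-peaked.
Type 2 violates single-peakedness, so the profile is not single-peaked on this axis.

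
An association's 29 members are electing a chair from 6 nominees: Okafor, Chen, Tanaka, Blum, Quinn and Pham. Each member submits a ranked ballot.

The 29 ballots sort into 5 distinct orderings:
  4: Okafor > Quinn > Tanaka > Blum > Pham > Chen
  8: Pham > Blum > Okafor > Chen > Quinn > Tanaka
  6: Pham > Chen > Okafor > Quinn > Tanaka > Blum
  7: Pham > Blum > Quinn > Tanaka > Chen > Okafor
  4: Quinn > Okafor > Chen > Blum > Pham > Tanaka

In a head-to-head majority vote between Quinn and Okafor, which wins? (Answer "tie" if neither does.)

Ballots ranking Quinn above Okafor: 7 + 4 = 11.
Ballots ranking Okafor above Quinn: 29 − 11 = 18.
Okafor wins the head-to-head 18–11.

Okafor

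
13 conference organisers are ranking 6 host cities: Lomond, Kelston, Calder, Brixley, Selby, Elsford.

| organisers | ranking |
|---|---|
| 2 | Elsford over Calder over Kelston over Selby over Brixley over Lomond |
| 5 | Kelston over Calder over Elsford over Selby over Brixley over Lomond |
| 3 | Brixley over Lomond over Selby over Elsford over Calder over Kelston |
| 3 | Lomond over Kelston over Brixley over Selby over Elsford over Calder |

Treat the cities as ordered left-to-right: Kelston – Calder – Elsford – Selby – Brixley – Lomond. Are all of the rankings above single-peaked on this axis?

Axis positions: Kelston=1, Calder=2, Elsford=3, Selby=4, Brixley=5, Lomond=6.
Group 1 (peak Elsford at position 3): ranking walks positions 3-2-1-4-5-6, expanding outward from the peak — single-peaked.
Group 2 (peak Kelston at position 1): ranking walks positions 1-2-3-4-5-6, expanding outward from the peak — single-peaked.
Group 3 (peak Brixley at position 5): ranking walks positions 5-6-4-3-2-1, expanding outward from the peak — single-peaked.
Group 4: ranking walks positions 6-1-5-4-3-2; Kelston is ranked above Brixley even though Brixley lies between Kelston and the peak Lomond on the axis — preferences dip and rise again. Not single-peaked.
Group 4 violates single-peakedness, so the profile is not single-peaked on this axis.

no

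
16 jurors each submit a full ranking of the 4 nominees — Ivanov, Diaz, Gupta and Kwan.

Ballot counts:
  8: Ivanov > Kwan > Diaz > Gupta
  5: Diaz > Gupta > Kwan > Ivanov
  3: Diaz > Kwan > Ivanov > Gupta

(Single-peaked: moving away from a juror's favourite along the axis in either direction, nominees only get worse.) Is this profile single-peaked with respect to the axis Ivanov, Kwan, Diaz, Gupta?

yes

Axis positions: Ivanov=1, Kwan=2, Diaz=3, Gupta=4.
Cluster 1 (peak Ivanov at position 1): ranking walks positions 1-2-3-4, expanding outward from the peak — single-peaked.
Cluster 2 (peak Diaz at position 3): ranking walks positions 3-4-2-1, expanding outward from the peak — single-peaked.
Cluster 3 (peak Diaz at position 3): ranking walks positions 3-2-1-4, expanding outward from the peak — single-peaked.
Every ranking is single-peaked on this axis.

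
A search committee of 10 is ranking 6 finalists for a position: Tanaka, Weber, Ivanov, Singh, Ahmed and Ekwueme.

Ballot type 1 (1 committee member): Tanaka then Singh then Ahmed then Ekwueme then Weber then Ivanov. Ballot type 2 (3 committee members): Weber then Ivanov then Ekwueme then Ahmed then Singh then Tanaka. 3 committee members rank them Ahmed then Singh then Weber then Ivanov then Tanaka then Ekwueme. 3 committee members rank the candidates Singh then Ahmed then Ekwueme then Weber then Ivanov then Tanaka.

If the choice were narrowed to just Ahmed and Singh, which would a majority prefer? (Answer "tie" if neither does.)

Ballots ranking Ahmed above Singh: 3 + 3 = 6.
Ballots ranking Singh above Ahmed: 10 − 6 = 4.
Ahmed wins the head-to-head 6–4.

Ahmed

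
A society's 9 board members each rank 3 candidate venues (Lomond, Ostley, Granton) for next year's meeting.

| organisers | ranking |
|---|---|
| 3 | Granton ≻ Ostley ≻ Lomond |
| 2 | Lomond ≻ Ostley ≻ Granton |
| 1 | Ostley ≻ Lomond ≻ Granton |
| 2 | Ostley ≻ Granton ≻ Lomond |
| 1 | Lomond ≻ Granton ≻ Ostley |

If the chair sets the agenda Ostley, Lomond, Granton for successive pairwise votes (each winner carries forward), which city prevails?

Round 1: Ostley vs Lomond — 6–3, Ostley advances.
Round 2: Ostley vs Granton — 5–4, Ostley advances.
Ostley survives the agenda.

Ostley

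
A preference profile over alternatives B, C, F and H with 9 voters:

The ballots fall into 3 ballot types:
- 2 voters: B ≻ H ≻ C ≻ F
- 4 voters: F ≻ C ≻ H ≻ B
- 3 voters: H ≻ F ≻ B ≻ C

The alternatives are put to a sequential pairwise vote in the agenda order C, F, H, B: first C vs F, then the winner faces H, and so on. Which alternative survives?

H

Round 1: C vs F — 2–7, F advances.
Round 2: F vs H — 4–5, H advances.
Round 3: H vs B — 7–2, H advances.
The agenda winner is H.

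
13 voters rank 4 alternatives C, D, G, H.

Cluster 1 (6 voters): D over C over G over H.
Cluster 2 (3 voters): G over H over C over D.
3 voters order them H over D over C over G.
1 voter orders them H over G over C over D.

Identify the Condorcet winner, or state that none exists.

none

Check each pair by majority over 13 ballots:
C vs D: C is ranked higher on 3+1 = 4 ballots, D on 9. D wins 9–4.
C vs G: C preferred on 6+3 = 9 ballots; C wins 9–4.
C vs H: 6 for C, 7 for H — H by 7–6.
D vs G: 6+3 = 9 for D, 4 for G — D by 9–4.
D vs H: 6 to 7, H.
G vs H: 9 to 4, G.
No alternative is unbeaten: C loses to D; D loses to H; G loses to C; H loses to G. In particular C > G > H > C is a majority cycle — no Condorcet winner exists.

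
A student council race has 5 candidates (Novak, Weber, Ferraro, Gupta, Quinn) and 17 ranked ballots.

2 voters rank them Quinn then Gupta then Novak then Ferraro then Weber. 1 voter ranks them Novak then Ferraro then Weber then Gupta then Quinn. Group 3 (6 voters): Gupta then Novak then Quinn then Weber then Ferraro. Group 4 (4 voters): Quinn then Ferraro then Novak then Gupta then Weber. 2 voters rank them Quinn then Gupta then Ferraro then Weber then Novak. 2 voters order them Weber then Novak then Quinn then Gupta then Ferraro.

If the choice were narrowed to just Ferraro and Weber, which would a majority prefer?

Ballots ranking Ferraro above Weber: 2 + 1 + 4 + 2 = 9.
Ballots ranking Weber above Ferraro: 17 − 9 = 8.
Ferraro wins the head-to-head 9–8.

Ferraro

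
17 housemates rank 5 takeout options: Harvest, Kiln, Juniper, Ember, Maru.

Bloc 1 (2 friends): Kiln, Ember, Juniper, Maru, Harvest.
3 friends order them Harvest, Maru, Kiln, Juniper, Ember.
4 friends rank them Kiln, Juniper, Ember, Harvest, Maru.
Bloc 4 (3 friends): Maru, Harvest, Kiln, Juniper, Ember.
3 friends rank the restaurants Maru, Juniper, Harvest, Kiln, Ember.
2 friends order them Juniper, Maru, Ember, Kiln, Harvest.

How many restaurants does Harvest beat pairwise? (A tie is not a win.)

Harvest against each rival (17 friends):
Harvest vs Kiln: Harvest, 9–8.
Harvest vs Juniper: Juniper wins 11–6.
Harvest vs Ember: Harvest preferred on 3+3+3 = 9 ballots; Harvest wins 9–8.
Harvest vs Maru: 7 to 10, Maru.
Harvest beats Kiln, Ember; loses to Juniper, Maru — 2 pairwise wins.

2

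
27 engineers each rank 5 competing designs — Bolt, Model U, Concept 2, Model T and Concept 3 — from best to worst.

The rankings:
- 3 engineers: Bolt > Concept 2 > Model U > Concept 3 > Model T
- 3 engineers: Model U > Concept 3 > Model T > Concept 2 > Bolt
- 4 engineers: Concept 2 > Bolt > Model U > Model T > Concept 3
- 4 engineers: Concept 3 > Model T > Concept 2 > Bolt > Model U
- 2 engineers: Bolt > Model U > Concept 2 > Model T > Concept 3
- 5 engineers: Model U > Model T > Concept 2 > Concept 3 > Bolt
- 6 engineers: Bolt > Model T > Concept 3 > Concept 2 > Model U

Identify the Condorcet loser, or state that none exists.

Head-to-head results (27 engineers):
Bolt–Model U: Bolt 19–8.
Bolt–Concept 2: Concept 2 16–11.
Bolt–Model T: Bolt 15–12.
Bolt vs Concept 3: Bolt preferred on 3+4+2+6 = 15 ballots; Bolt wins 15–12.
Model U vs Concept 2: 10 to 17, Concept 2.
Model U vs Model T: Model U wins 17–10.
Model U vs Concept 3: Model U is ranked higher on 3+3+4+2+5 = 17 ballots, Concept 3 on 10. Model U wins 17–10.
Concept 2 vs Model T: 9 to 18, Model T.
Concept 2 vs Concept 3: Concept 2 preferred on 3+4+2+5 = 14 ballots; Concept 2 wins 14–13.
Model T–Concept 3: Model T 17–10.
Concept 3 is beaten in every head-to-head and is the Condorcet loser.

Concept 3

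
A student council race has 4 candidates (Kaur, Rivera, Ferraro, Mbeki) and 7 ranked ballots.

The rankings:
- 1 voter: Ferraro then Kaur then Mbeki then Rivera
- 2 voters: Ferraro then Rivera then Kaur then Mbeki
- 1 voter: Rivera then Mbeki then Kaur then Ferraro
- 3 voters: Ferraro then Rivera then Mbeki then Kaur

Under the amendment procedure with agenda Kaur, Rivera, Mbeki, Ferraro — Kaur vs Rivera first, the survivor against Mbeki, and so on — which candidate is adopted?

Round 1: Kaur vs Rivera — 1–6, Rivera advances.
Round 2: Rivera vs Mbeki — 6–1, Rivera advances.
Round 3: Rivera vs Ferraro — 1–6, Ferraro advances.
The agenda winner is Ferraro.

Ferraro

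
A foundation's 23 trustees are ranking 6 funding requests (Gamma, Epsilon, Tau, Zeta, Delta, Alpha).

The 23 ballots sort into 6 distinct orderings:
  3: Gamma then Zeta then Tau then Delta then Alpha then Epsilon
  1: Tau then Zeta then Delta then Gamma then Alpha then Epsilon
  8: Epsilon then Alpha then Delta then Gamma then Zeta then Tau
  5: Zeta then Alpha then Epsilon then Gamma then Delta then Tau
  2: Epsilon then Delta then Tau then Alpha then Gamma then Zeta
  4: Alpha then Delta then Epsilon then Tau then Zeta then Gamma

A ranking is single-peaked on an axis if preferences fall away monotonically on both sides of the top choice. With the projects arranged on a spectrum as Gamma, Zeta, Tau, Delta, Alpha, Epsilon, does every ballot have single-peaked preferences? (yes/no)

Axis positions: Gamma=1, Zeta=2, Tau=3, Delta=4, Alpha=5, Epsilon=6.
Cluster 1 (peak Gamma at position 1): ranking walks positions 1-2-3-4-5-6, expanding outward from the peak — single-peaked.
Cluster 2 (peak Tau at position 3): ranking walks positions 3-2-4-1-5-6, expanding outward from the peak — single-peaked.
Cluster 3: ranking walks positions 6-5-4-1-2-3; Gamma is ranked above Tau even though Tau lies between Gamma and the peak Epsilon on the axis — preferences dip and rise again. Not single-peaked.
Cluster 4: ranking walks positions 2-5-6-1-4-3; Alpha is ranked above Tau even though Tau lies between Alpha and the peak Zeta on the axis — preferences dip and rise again. Not single-peaked.
Cluster 5: ranking walks positions 6-4-3-5-1-2; Delta is ranked above Alpha even though Alpha lies between Delta and the peak Epsilon on the axis — preferences dip and rise again. Not single-peaked.
Cluster 6 (peak Alpha at position 5): ranking walks positions 5-4-6-3-2-1, expanding outward from the peak — single-peaked.
Cluster 3 violates single-peakedness, so the profile is not single-peaked on this axis.

no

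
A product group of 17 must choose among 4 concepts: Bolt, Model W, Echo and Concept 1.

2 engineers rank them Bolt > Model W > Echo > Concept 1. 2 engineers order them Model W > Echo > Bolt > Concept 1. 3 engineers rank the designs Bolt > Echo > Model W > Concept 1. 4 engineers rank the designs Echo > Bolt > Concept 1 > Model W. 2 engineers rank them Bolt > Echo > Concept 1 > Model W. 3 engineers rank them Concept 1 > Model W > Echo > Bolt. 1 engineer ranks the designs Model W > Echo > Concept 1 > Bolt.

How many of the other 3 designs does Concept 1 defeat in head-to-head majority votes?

1

Concept 1 against each rival (17 engineers):
Concept 1 vs Bolt: Concept 1 is ranked higher on 3+1 = 4 ballots, Bolt on 13. Bolt wins 13–4.
Concept 1 vs Model W: 4+2+3 = 9 for Concept 1, 8 for Model W — Concept 1 by 9–8.
Concept 1 vs Echo: 3 to 14, Echo.
Concept 1 beats Model W; loses to Bolt, Echo — 1 pairwise win.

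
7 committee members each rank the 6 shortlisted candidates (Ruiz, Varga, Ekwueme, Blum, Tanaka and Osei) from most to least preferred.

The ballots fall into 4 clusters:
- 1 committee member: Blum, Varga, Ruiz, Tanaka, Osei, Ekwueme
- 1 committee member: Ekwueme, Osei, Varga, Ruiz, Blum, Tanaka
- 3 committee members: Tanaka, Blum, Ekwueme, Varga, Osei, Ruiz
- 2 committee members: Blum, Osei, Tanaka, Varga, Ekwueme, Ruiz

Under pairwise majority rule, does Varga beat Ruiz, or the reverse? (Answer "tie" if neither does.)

Ballots ranking Varga above Ruiz: 1 + 1 + 3 + 2 = 7.
Ballots ranking Ruiz above Varga: 7 − 7 = 0.
Varga wins the head-to-head 7–0.

Varga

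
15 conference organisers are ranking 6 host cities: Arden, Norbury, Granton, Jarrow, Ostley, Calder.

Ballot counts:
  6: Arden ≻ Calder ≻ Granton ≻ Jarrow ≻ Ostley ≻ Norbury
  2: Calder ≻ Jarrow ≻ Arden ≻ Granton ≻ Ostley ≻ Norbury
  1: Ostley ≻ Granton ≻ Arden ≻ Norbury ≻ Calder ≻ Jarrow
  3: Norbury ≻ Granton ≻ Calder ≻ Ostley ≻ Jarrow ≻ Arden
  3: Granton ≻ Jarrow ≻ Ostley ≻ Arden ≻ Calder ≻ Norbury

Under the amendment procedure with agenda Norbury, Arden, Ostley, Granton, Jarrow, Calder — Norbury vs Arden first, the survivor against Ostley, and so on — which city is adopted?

Calder

Round 1: Norbury vs Arden — 3–12, Arden advances.
Round 2: Arden vs Ostley — 8–7, Arden advances.
Round 3: Arden vs Granton — 8–7, Arden advances.
Round 4: Arden vs Jarrow — 7–8, Jarrow advances.
Round 5: Jarrow vs Calder — 3–12, Calder advances.
Calder survives the agenda.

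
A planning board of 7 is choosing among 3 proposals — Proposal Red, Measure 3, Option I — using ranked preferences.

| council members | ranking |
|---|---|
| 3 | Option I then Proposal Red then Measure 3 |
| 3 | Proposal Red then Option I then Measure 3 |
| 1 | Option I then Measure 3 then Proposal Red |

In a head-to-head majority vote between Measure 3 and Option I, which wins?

No ballot ranks Measure 3 above Option I: 0.
Ballots ranking Option I above Measure 3: 7 − 0 = 7.
Option I wins the head-to-head 7–0.

Option I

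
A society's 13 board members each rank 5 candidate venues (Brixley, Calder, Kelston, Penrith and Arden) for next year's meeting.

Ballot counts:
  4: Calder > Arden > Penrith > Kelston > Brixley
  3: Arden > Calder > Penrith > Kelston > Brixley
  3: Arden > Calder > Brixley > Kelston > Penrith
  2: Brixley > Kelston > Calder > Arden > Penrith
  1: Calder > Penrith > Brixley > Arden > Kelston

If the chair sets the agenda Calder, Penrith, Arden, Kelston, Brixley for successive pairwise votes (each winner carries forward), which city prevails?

Calder

Round 1: Calder vs Penrith — 13–0, Calder advances.
Round 2: Calder vs Arden — 7–6, Calder advances.
Round 3: Calder vs Kelston — 11–2, Calder advances.
Round 4: Calder vs Brixley — 11–2, Calder advances.
The agenda winner is Calder.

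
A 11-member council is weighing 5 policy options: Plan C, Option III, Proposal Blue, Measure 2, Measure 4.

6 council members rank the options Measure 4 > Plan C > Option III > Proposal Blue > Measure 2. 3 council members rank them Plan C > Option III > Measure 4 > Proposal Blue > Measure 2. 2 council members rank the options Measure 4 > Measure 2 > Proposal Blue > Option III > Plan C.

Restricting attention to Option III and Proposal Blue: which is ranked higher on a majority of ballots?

Ballots ranking Option III above Proposal Blue: 6 + 3 = 9.
Ballots ranking Proposal Blue above Option III: 11 − 9 = 2.
Option III wins the head-to-head 9–2.

Option III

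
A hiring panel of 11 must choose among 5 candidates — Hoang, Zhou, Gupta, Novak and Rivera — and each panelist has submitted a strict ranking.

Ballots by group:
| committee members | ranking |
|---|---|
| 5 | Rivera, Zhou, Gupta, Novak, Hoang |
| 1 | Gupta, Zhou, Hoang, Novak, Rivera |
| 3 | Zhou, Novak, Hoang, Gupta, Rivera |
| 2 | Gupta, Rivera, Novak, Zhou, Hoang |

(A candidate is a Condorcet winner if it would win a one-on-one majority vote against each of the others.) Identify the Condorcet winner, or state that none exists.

Pairwise majorities:
Hoang vs Zhou: Zhou wins 11–0.
Hoang vs Gupta: Gupta, 8–3.
Hoang–Novak: Novak 10–1.
Hoang vs Rivera: Rivera wins 7–4.
Zhou vs Gupta: Zhou wins 8–3.
Zhou–Novak: Zhou 9–2.
Zhou–Rivera: Rivera 7–4.
Gupta–Novak: Gupta 8–3.
Gupta vs Rivera: Gupta wins 6–5.
Novak vs Rivera: Rivera, 7–4.
Every candidate loses at least once (Hoang loses to Zhou; Zhou loses to Rivera; Gupta loses to Zhou; Novak loses to Zhou; Rivera loses to Gupta). The majority relation contains the cycle Zhou beats Gupta beats Rivera beats Zhou, so there is no Condorcet winner.

none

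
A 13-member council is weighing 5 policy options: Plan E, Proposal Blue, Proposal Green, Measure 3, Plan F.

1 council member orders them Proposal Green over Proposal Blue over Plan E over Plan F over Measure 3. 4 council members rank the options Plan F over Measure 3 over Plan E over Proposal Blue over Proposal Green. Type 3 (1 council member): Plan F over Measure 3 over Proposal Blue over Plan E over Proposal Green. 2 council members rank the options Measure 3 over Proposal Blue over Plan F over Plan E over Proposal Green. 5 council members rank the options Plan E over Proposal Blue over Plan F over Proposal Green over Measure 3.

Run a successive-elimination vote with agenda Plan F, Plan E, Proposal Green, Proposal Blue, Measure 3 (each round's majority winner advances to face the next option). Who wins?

Round 1: Plan F vs Plan E — 7–6, Plan F advances.
Round 2: Plan F vs Proposal Green — 12–1, Plan F advances.
Round 3: Plan F vs Proposal Blue — 5–8, Proposal Blue advances.
Round 4: Proposal Blue vs Measure 3 — 6–7, Measure 3 advances.
The agenda winner is Measure 3.

Measure 3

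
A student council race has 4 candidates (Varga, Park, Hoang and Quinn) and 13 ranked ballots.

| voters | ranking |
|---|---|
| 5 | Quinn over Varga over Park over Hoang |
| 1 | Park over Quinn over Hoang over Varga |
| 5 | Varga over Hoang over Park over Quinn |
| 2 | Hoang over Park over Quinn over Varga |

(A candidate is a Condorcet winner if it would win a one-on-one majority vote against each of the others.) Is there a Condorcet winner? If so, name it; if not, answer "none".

Pairwise majorities:
Varga vs Park: Varga preferred on 5+5 = 10 ballots; Varga wins 10–3.
Varga vs Hoang: Varga is ranked higher on 5+5 = 10 ballots, Hoang on 3. Varga wins 10–3.
Varga vs Quinn: 5 to 8, Quinn.
Park vs Hoang: 6 to 7, Hoang.
Park vs Quinn: 8 to 5, Park.
Hoang vs Quinn: Hoang is ranked higher on 5+2 = 7 ballots, Quinn on 6. Hoang wins 7–6.
Each candidate drops at least one matchup (Varga loses to Quinn; Park loses to Varga; Hoang loses to Varga; Quinn loses to Park); the cycle Varga > Park > Quinn > Varga rules out a Condorcet winner.

none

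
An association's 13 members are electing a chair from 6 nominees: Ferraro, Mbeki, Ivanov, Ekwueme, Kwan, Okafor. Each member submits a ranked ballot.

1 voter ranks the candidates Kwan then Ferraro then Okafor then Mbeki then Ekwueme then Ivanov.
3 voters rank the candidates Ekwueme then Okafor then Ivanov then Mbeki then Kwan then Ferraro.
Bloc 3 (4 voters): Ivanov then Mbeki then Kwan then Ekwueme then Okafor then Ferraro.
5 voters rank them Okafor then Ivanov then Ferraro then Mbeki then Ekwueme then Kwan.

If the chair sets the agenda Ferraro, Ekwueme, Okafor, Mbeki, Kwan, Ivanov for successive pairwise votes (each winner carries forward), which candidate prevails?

Round 1: Ferraro vs Ekwueme — 6–7, Ekwueme advances.
Round 2: Ekwueme vs Okafor — 7–6, Ekwueme advances.
Round 3: Ekwueme vs Mbeki — 3–10, Mbeki advances.
Round 4: Mbeki vs Kwan — 12–1, Mbeki advances.
Round 5: Mbeki vs Ivanov — 1–12, Ivanov advances.
The agenda winner is Ivanov.

Ivanov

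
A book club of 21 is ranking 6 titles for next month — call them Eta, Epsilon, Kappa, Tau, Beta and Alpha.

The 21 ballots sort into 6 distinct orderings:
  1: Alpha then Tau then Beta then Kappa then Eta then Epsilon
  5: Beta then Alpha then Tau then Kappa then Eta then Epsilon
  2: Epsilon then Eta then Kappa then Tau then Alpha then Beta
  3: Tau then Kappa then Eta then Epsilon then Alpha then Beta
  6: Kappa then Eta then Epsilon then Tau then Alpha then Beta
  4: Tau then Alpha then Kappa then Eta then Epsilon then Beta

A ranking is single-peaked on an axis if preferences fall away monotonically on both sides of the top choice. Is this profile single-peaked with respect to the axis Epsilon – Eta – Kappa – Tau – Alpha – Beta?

yes

Axis positions: Epsilon=1, Eta=2, Kappa=3, Tau=4, Alpha=5, Beta=6.
Cluster 1 (peak Alpha at position 5): ranking walks positions 5-4-6-3-2-1, expanding outward from the peak — single-peaked.
Cluster 2 (peak Beta at position 6): ranking walks positions 6-5-4-3-2-1, expanding outward from the peak — single-peaked.
Cluster 3 (peak Epsilon at position 1): ranking walks positions 1-2-3-4-5-6, expanding outward from the peak — single-peaked.
Cluster 4 (peak Tau at position 4): ranking walks positions 4-3-2-1-5-6, expanding outward from the peak — single-peaked.
Cluster 5 (peak Kappa at position 3): ranking walks positions 3-2-1-4-5-6, expanding outward from the peak — single-peaked.
Cluster 6 (peak Tau at position 4): ranking walks positions 4-5-3-2-1-6, expanding outward from the peak — single-peaked.
Every ranking is single-peaked on this axis.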